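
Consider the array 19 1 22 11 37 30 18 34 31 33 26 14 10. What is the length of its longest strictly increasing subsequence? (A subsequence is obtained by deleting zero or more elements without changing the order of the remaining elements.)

Let dp[i] be the longest increasing subsequence ending at position i. Then dp = [1, 1, 2, 2, 3, 3, 3, 4, 4, 5, 4, 3, 2].
The maximum is 5; one witness is 19, 22, 30, 31, 33 at positions 1,3,6,9,10.

5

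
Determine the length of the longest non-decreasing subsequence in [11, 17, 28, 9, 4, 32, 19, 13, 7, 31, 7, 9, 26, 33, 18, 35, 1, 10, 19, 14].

Let dp[i] be the longest non-decreasing subsequence ending at position i. Then dp = [1, 2, 3, 1, 1, 4, 3, 2, 2, 4, 3, 4, 5, 6, 5, 7, 1, 5, 6, 6].
The maximum is 7; one witness is 4, 7, 7, 9, 26, 33, 35 at positions 5,9,11,12,13,14,16.

7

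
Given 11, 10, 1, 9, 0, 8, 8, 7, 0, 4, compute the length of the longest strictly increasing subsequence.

2

Scanning left to right, the best length ending at each element is: 11→1, 10→1, 1→1, 9→2, 0→1, 8→2, 8→2, 7→2, 0→1, 4→2.
So the longest increasing subsequence has length 2, e.g. 1, 9.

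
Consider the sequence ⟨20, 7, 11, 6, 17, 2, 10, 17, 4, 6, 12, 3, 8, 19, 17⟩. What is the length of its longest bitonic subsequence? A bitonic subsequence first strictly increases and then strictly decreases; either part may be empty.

6

Let inc[i] be the LIS ending at i and dec[i] the longest strictly decreasing subsequence starting at i. inc = [1, 1, 2, 1, 3, 1, 2, 3, 2, 3, 4, 2, 4, 5, 5], dec = [5, 4, 4, 3, 4, 1, 3, 3, 2, 2, 2, 1, 1, 2, 1].
max_i inc[i]+dec[i]−1 = 6, with one witness 7, 11, 17, 10, 6, 3.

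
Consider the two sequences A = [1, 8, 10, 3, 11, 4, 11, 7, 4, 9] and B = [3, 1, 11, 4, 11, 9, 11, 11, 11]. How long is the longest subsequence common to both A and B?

Backtracking the LCS table gives one alignment: 1 (A1,B2) → 11 (A5,B3) → 4 (A6,B4) → 11 (A7,B5) → 9 (A10,B6).
So the longest common subsequence has length 5.

5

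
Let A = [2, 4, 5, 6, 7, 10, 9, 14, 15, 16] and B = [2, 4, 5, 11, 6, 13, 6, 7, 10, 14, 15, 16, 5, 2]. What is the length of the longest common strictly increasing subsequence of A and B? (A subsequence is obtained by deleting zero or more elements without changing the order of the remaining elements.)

A longest common strictly increasing subsequence is 2, 4, 5, 6, 7, 10, 14, 15, 16 (length 9); it appears in order in both A and B, and no longer such subsequence exists.

9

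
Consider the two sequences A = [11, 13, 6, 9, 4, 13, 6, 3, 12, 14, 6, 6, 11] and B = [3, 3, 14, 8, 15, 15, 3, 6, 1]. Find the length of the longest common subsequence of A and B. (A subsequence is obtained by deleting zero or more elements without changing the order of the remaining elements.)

3

A longest common subsequence is 3, 14, 6 (length 3); the LCS DP confirms no longer common subsequence exists.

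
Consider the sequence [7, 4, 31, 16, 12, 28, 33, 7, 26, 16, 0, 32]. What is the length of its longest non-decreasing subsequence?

4

Scanning left to right, the best length ending at each element is: 7→1, 4→1, 31→2, 16→2, 12→2, 28→3, 33→4, 7→2, 26→3, 16→3, 0→1, 32→4.
So the longest non-decreasing subsequence has length 4, e.g. 7, 16, 28, 33.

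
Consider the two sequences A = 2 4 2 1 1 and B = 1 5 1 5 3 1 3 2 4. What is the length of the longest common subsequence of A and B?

Backtracking the LCS table gives one alignment: 2 (A1,B8) → 4 (A2,B9).
So the longest common subsequence has length 2.

2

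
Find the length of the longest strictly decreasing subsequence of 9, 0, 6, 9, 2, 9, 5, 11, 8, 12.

Let dp[i] be the longest decreasing subsequence ending at position i. Then dp = [1, 2, 2, 1, 3, 1, 3, 1, 2, 1].
The maximum is 3; one witness is 9, 6, 2 at positions 1,3,5.

3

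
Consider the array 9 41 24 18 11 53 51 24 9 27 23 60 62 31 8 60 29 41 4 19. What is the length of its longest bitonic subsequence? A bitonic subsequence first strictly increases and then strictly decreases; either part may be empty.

Let inc[i] be the LIS ending at i and dec[i] the longest strictly decreasing subsequence starting at i. inc = [1, 2, 2, 2, 2, 3, 3, 3, 1, 4, 3, 5, 6, 5, 1, 6, 5, 6, 1, 3], dec = [3, 7, 6, 5, 4, 6, 5, 4, 3, 4, 3, 4, 4, 3, 2, 3, 2, 2, 1, 1].
max_i inc[i]+dec[i]−1 = 9, with one witness 9, 18, 24, 27, 60, 62, 60, 41, 19.

9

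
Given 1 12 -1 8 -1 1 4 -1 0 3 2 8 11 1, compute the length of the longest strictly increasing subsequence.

Let dp[i] be the longest increasing subsequence ending at position i. Then dp = [1, 2, 1, 2, 1, 2, 3, 1, 2, 3, 3, 4, 5, 3].
The maximum is 5; one witness is -1, 1, 4, 8, 11 at positions 3,6,7,12,13.

5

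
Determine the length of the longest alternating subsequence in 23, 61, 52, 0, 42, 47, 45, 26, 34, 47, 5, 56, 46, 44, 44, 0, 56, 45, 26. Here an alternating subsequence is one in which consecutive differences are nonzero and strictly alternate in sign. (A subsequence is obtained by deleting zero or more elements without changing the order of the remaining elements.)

Track the best alternating length ending on an up-step vs a down-step at each position: up/down = 1/1, 2/1, 2/3, 1/3, 4/3, 4/3, 4/5, 4/5, 6/5, 6/3, 4/7, 8/3, 8/9, 8/9, 8/9, 1/9, 10/3, 10/11, 10/11.
The maximum over both is 11; one such subsequence is 23, 61, 0, 42, 26, 34, 5, 56, 46, 56, 45.

11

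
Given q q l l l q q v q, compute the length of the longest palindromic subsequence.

One longest palindromic subsequence is qqlllqq (positions 1,2,3,4,5,7,9); it reads the same forward and backward, and the interval DP gives dp[1][9] = 7.

7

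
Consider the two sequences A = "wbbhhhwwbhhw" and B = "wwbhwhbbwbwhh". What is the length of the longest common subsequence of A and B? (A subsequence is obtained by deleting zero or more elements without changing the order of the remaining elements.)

Backtracking the LCS table gives one alignment: w (A1,B2) → b (A3,B3) → h (A4,B4) → h (A5,B6) → w (A7,B9) → w (A8,B11) → h (A10,B12) → h (A11,B13).
So the longest common subsequence has length 8.

8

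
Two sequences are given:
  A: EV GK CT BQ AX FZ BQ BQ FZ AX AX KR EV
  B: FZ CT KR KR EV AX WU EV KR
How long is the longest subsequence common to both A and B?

3

Backtracking the LCS table gives one alignment: EV (A1,B5) → AX (A5,B6) → KR (A12,B9).
So the longest common subsequence has length 3.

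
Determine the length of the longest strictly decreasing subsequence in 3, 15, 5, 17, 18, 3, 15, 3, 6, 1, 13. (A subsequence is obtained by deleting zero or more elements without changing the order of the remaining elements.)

4

One longest decreasing subsequence is 15, 5, 3, 1 (positions 2,3,6,10), of length 4; no longer one exists.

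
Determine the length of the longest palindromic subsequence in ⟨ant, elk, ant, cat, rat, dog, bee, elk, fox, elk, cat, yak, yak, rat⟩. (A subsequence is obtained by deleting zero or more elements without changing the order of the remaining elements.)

Using dp[i][j] = 2 + dp[i+1][j−1] if the ends match, else max(dp[i+1][j], dp[i][j−1]):
dp[1][14] = 5. A witness is rat elk fox elk rat at positions 5,8,9,10,14.

5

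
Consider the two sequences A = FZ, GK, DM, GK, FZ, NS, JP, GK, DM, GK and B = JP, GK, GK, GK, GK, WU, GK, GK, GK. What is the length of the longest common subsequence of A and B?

4

Backtracking the LCS table gives one alignment: GK (A2,B5) → GK (A4,B7) → GK (A8,B8) → GK (A10,B9).
So the longest common subsequence has length 4.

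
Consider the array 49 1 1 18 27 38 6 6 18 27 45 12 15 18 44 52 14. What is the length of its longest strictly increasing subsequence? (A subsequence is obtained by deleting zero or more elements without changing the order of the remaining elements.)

Let dp[i] be the longest increasing subsequence ending at position i. Then dp = [1, 1, 1, 2, 3, 4, 2, 2, 3, 4, 5, 3, 4, 5, 6, 7, 4].
The maximum is 7; one witness is 1, 6, 12, 15, 18, 44, 52 at positions 2,7,12,13,14,15,16.

7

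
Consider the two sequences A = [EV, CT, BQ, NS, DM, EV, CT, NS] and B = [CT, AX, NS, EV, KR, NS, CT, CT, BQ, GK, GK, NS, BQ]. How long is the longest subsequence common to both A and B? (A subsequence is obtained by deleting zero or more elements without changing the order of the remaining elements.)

5

A longest common subsequence is CT, NS, EV, CT, NS (length 5); the LCS DP confirms no longer common subsequence exists.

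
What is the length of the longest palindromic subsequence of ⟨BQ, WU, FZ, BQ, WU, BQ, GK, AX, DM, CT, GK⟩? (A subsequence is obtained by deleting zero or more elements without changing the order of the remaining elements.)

Using dp[i][j] = 2 + dp[i+1][j−1] if the ends match, else max(dp[i+1][j], dp[i][j−1]):
dp[1][11] = 5. A witness is BQ WU BQ WU BQ at positions 1,2,4,5,6.

5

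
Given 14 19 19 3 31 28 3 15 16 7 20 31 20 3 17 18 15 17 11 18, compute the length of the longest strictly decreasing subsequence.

One longest decreasing subsequence is 31, 28, 20, 17, 15, 11 (positions 5,6,11,15,17,19), of length 6; no longer one exists.

6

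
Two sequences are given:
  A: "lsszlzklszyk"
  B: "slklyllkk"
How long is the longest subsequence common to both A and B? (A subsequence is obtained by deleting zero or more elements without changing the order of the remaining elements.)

6

Backtracking the LCS table gives one alignment: s (A3,B1) → l (A5,B2) → k (A7,B3) → l (A8,B4) → y (A11,B5) → k (A12,B9).
So the longest common subsequence has length 6.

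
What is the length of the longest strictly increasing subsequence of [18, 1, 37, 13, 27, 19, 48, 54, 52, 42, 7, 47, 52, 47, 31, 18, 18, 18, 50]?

Scanning left to right, the best length ending at each element is: 18→1, 1→1, 37→2, 13→2, 27→3, 19→3, 48→4, 54→5, 52→5, 42→4, 7→2, 47→5, 52→6, 47→5, 31→4, 18→3, 18→3, 18→3, 50→6.
So the longest increasing subsequence has length 6, e.g. 1, 13, 27, 42, 47, 52.

6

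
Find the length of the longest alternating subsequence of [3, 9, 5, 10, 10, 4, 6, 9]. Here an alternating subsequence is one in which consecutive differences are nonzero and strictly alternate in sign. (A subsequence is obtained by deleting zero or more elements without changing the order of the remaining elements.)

6

Track the best alternating length ending on an up-step vs a down-step at each position: up/down = 1/1, 2/1, 2/3, 4/1, 4/1, 2/5, 6/5, 6/5.
The maximum over both is 6; one such subsequence is 3, 9, 5, 10, 4, 6.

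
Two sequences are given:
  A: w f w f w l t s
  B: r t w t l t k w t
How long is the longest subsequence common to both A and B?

3

A longest common subsequence is wwt (length 3); the LCS DP confirms no longer common subsequence exists.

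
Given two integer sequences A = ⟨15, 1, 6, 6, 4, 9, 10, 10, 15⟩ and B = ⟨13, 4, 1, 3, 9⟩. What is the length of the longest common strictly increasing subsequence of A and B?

For each value that appears in both, track the longest common increasing run ending there.
The best achievable length is 2; one witness is 4, 9 (A-positions 5,6, B-positions 2,5).

2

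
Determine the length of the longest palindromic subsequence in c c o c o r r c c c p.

8

One longest palindromic subsequence is cccrrccc (positions 1,2,4,6,7,8,9,10); it reads the same forward and backward, and the interval DP gives dp[1][11] = 8.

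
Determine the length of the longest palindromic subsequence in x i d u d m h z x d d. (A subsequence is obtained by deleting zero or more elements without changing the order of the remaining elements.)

5

One longest palindromic subsequence is ddxdd (positions 3,5,9,10,11); it reads the same forward and backward, and the interval DP gives dp[1][11] = 5.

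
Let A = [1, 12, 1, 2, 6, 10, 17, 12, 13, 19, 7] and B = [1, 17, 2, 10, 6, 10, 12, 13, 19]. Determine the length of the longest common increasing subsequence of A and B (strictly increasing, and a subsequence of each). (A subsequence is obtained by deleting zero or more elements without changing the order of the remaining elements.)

For each value that appears in both, track the longest common increasing run ending there.
The best achievable length is 7; one witness is 1, 2, 6, 10, 12, 13, 19 (A-positions 1,4,5,6,8,9,10, B-positions 1,3,5,6,7,8,9).

7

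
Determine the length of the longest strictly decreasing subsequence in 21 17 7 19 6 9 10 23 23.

Let dp[i] be the longest decreasing subsequence ending at position i. Then dp = [1, 2, 3, 2, 4, 3, 3, 1, 1].
The maximum is 4; one witness is 21, 17, 7, 6 at positions 1,2,3,5.

4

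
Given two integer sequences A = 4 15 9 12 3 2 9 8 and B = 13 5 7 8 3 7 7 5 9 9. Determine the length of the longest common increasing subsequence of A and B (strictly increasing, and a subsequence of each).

2

For each value that appears in both, track the longest common increasing run ending there.
The best achievable length is 2; one witness is 3, 9 (A-positions 5,7, B-positions 5,9).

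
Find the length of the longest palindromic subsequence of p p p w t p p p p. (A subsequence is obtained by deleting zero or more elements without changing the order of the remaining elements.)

One longest palindromic subsequence is ppppppp (positions 1,2,3,6,7,8,9); it reads the same forward and backward, and the interval DP gives dp[1][9] = 7.

7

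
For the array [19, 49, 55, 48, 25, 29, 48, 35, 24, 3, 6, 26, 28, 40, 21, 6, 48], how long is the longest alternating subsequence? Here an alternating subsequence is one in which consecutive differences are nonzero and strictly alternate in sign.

8

A longest alternating subsequence is 19, 49, 25, 29, 24, 26, 21, 48 (positions 1,2,5,6,9,12,15,17); its 7 consecutive differences strictly alternate in sign, and length 8 is optimal.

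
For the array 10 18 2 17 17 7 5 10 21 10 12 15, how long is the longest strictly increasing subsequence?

One longest increasing subsequence is 2, 7, 10, 12, 15 (positions 3,6,8,11,12), of length 5; no longer one exists.

5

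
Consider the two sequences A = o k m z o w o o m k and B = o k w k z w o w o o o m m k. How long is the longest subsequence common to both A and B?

Backtracking the LCS table gives one alignment: o (A1,B1) → k (A2,B4) → z (A4,B5) → o (A5,B7) → w (A6,B8) → o (A7,B10) → o (A8,B11) → m (A9,B13) → k (A10,B14).
So the longest common subsequence has length 9.

9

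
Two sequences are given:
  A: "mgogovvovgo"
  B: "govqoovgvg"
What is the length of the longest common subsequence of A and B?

A longest common subsequence is goovvg (length 6); the LCS DP confirms no longer common subsequence exists.

6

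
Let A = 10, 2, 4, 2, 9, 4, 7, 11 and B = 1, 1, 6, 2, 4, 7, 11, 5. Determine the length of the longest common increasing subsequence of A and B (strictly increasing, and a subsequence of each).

For each value that appears in both, track the longest common increasing run ending there.
The best achievable length is 4; one witness is 2, 4, 7, 11 (A-positions 2,3,7,8, B-positions 4,5,6,7).

4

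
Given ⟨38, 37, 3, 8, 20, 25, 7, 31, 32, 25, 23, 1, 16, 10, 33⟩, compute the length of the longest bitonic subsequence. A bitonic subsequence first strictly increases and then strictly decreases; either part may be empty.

10

One longest bitonic subsequence is 3, 8, 20, 25, 31, 32, 25, 23, 16, 10 (positions 3,4,5,6,8,9,10,11,13,14): it rises to 32 then falls. Length 10 is optimal.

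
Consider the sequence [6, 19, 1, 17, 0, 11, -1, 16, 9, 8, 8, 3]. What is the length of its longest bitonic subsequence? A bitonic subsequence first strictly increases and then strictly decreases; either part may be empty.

7

Let inc[i] be the LIS ending at i and dec[i] the longest strictly decreasing subsequence starting at i. inc = [1, 2, 1, 2, 1, 2, 1, 3, 2, 2, 2, 2], dec = [4, 6, 3, 5, 2, 4, 1, 4, 3, 2, 2, 1].
max_i inc[i]+dec[i]−1 = 7, with one witness 6, 19, 17, 16, 9, 8, 3.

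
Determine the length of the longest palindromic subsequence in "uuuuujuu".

Using dp[i][j] = 2 + dp[i+1][j−1] if the ends match, else max(dp[i+1][j], dp[i][j−1]):
dp[1][8] = 7. A witness is uuuuuuu at positions 1,2,3,4,5,7,8.

7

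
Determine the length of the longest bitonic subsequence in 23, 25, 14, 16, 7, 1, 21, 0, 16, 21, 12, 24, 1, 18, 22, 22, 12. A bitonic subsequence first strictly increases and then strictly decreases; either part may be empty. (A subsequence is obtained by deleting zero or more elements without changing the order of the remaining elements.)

6

Let inc[i] be the LIS ending at i and dec[i] the longest strictly decreasing subsequence starting at i. inc = [1, 2, 1, 2, 1, 1, 3, 1, 2, 3, 2, 4, 2, 3, 4, 4, 3], dec = [5, 5, 4, 4, 3, 2, 4, 1, 3, 3, 2, 3, 1, 2, 2, 2, 1].
max_i inc[i]+dec[i]−1 = 6, with one witness 23, 25, 21, 16, 12, 1.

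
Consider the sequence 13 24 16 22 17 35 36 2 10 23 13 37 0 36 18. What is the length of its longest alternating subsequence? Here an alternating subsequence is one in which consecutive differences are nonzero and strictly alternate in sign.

A longest alternating subsequence is 13, 24, 16, 22, 17, 35, 2, 23, 13, 37, 0, 36, 18 (positions 1,2,3,4,5,6,8,10,11,12,13,14,15); its 12 consecutive differences strictly alternate in sign, and length 13 is optimal.

13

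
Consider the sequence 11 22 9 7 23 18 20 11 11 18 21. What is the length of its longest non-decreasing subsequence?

Let dp[i] be the longest non-decreasing subsequence ending at position i. Then dp = [1, 2, 1, 1, 3, 2, 3, 2, 3, 4, 5].
The maximum is 5; one witness is 11, 11, 11, 18, 21 at positions 1,8,9,10,11.

5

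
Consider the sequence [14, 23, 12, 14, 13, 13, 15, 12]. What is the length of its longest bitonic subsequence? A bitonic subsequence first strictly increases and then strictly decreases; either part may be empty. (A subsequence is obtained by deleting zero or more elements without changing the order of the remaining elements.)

5

One longest bitonic subsequence is 14, 23, 14, 13, 12 (positions 1,2,4,6,8): it rises to 23 then falls. Length 5 is optimal.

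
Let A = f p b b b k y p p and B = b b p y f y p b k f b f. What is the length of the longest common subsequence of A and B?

4

A longest common subsequence is fpbb (length 4); the LCS DP confirms no longer common subsequence exists.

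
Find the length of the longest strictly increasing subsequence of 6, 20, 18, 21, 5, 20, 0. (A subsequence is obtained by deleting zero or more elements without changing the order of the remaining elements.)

3

Let dp[i] be the longest increasing subsequence ending at position i. Then dp = [1, 2, 2, 3, 1, 3, 1].
The maximum is 3; one witness is 6, 20, 21 at positions 1,2,4.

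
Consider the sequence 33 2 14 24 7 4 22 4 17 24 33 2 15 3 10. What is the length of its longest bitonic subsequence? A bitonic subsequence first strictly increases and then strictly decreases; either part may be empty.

7

Let inc[i] be the LIS ending at i and dec[i] the longest strictly decreasing subsequence starting at i. inc = [1, 1, 2, 3, 2, 2, 3, 2, 3, 4, 5, 1, 3, 2, 3], dec = [6, 1, 4, 5, 3, 2, 4, 2, 3, 3, 3, 1, 2, 1, 1].
max_i inc[i]+dec[i]−1 = 7, with one witness 2, 14, 24, 22, 17, 15, 10.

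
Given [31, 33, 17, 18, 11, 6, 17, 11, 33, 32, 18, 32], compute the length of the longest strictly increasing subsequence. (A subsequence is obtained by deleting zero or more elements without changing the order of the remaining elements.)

Let dp[i] be the longest increasing subsequence ending at position i. Then dp = [1, 2, 1, 2, 1, 1, 2, 2, 3, 3, 3, 4].
The maximum is 4; one witness is 11, 17, 18, 32 at positions 5,7,11,12.

4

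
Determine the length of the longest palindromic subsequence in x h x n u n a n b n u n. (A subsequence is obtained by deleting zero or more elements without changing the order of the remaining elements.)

Using dp[i][j] = 2 + dp[i+1][j−1] if the ends match, else max(dp[i+1][j], dp[i][j−1]):
dp[1][12] = 7. A witness is nunbnun at positions 4,5,6,9,10,11,12.

7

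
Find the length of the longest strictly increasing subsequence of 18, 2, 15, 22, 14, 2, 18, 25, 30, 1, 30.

Scanning left to right, the best length ending at each element is: 18→1, 2→1, 15→2, 22→3, 14→2, 2→1, 18→3, 25→4, 30→5, 1→1, 30→5.
So the longest increasing subsequence has length 5, e.g. 2, 15, 22, 25, 30.

5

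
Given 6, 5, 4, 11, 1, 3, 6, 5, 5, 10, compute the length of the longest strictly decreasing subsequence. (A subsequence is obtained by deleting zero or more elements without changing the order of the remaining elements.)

4

Let dp[i] be the longest decreasing subsequence ending at position i. Then dp = [1, 2, 3, 1, 4, 4, 2, 3, 3, 2].
The maximum is 4; one witness is 6, 5, 4, 1 at positions 1,2,3,5.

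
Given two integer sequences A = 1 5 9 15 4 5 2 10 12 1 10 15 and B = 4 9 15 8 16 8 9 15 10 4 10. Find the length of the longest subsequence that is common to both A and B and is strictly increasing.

A longest common strictly increasing subsequence is 9, 15 (length 2); it appears in order in both A and B, and no longer such subsequence exists.

2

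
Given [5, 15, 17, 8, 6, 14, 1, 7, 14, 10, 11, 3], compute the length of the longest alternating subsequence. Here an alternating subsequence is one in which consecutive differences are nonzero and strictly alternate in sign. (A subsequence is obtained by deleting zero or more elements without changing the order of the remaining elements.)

9

Track the best alternating length ending on an up-step vs a down-step at each position: up/down = 1/1, 2/1, 2/1, 2/3, 2/3, 4/3, 1/5, 6/5, 6/3, 6/7, 8/7, 6/9.
The maximum over both is 9; one such subsequence is 5, 15, 8, 14, 1, 14, 10, 11, 3.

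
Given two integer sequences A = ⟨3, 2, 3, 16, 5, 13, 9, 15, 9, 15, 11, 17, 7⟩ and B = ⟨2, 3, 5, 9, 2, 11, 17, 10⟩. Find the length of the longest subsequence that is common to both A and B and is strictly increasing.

6

A longest common strictly increasing subsequence is 2, 3, 5, 9, 11, 17 (length 6); it appears in order in both A and B, and no longer such subsequence exists.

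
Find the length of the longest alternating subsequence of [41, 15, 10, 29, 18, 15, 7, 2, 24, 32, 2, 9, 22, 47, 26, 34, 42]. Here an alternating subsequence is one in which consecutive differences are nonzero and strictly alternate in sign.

Track the best alternating length ending on an up-step vs a down-step at each position: up/down = 1/1, 1/2, 1/2, 3/2, 3/4, 3/4, 1/4, 1/4, 5/4, 5/2, 1/6, 7/6, 7/6, 7/1, 7/8, 9/8, 9/8.
The maximum over both is 9; one such subsequence is 41, 15, 29, 18, 24, 2, 47, 26, 34.

9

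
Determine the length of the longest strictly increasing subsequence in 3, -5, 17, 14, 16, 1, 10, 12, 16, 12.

One longest increasing subsequence is -5, 1, 10, 12, 16 (positions 2,6,7,8,9), of length 5; no longer one exists.

5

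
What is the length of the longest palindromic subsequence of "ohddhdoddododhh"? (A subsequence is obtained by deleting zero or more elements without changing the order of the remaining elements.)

One longest palindromic subsequence is hhdodododhh (positions 2,5,6,7,8,10,11,12,13,14,15); it reads the same forward and backward, and the interval DP gives dp[1][15] = 11.

11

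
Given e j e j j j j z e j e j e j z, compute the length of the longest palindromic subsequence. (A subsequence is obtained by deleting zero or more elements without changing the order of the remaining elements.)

11

Using dp[i][j] = 2 + dp[i+1][j−1] if the ends match, else max(dp[i+1][j], dp[i][j−1]):
dp[1][15] = 11. A witness is ejejjjjjeje at positions 1,2,3,4,5,6,7,10,11,12,13.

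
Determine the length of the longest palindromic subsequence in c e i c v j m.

3

Using dp[i][j] = 2 + dp[i+1][j−1] if the ends match, else max(dp[i+1][j], dp[i][j−1]):
dp[1][7] = 3. A witness is cic at positions 1,3,4.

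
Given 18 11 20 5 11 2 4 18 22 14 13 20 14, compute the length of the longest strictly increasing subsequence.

4

Scanning left to right, the best length ending at each element is: 18→1, 11→1, 20→2, 5→1, 11→2, 2→1, 4→2, 18→3, 22→4, 14→3, 13→3, 20→4, 14→4.
So the longest increasing subsequence has length 4, e.g. 5, 11, 18, 22.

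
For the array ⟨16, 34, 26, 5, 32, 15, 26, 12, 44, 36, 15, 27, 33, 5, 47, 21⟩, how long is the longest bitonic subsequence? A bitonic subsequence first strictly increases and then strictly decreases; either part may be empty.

One longest bitonic subsequence is 16, 26, 32, 44, 36, 33, 21 (positions 1,3,5,9,10,13,16): it rises to 44 then falls. Length 7 is optimal.

7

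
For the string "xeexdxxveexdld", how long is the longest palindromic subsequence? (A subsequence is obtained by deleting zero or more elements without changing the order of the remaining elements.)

9

One longest palindromic subsequence is xeexxxeex (positions 1,2,3,4,6,7,9,10,11); it reads the same forward and backward, and the interval DP gives dp[1][14] = 9.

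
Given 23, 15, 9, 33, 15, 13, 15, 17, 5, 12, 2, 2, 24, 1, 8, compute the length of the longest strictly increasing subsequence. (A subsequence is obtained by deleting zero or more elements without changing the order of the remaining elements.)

Let dp[i] be the longest increasing subsequence ending at position i. Then dp = [1, 1, 1, 2, 2, 2, 3, 4, 1, 2, 1, 1, 5, 1, 2].
The maximum is 5; one witness is 9, 13, 15, 17, 24 at positions 3,6,7,8,13.

5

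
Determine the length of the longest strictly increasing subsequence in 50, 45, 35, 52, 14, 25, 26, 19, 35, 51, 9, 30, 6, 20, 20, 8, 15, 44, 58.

Scanning left to right, the best length ending at each element is: 50→1, 45→1, 35→1, 52→2, 14→1, 25→2, 26→3, 19→2, 35→4, 51→5, 9→1, 30→4, 6→1, 20→3, 20→3, 8→2, 15→3, 44→5, 58→6.
So the longest increasing subsequence has length 6, e.g. 14, 25, 26, 35, 51, 58.

6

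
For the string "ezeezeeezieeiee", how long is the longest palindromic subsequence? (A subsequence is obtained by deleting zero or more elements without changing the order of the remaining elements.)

11

One longest palindromic subsequence is eeezeeezeee (positions 1,3,4,5,6,7,8,9,12,14,15); it reads the same forward and backward, and the interval DP gives dp[1][15] = 11.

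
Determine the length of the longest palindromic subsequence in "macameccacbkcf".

One longest palindromic subsequence is caccac (positions 3,4,7,8,9,13); it reads the same forward and backward, and the interval DP gives dp[1][14] = 6.

6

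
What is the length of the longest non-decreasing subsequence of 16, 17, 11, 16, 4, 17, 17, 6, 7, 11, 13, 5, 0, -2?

Let dp[i] be the longest non-decreasing subsequence ending at position i. Then dp = [1, 2, 1, 2, 1, 3, 4, 2, 3, 4, 5, 2, 1, 1].
The maximum is 5; one witness is 4, 6, 7, 11, 13 at positions 5,8,9,10,11.

5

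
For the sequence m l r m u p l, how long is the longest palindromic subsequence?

3

Using dp[i][j] = 2 + dp[i+1][j−1] if the ends match, else max(dp[i+1][j], dp[i][j−1]):
dp[1][7] = 3. A witness is lpl at positions 2,6,7.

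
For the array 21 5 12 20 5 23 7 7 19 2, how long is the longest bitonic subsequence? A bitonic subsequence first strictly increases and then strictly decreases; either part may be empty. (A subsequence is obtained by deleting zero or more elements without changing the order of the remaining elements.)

6

Let inc[i] be the LIS ending at i and dec[i] the longest strictly decreasing subsequence starting at i. inc = [1, 1, 2, 3, 1, 4, 2, 2, 3, 1], dec = [4, 2, 3, 3, 2, 3, 2, 2, 2, 1].
max_i inc[i]+dec[i]−1 = 6, with one witness 5, 12, 20, 23, 19, 2.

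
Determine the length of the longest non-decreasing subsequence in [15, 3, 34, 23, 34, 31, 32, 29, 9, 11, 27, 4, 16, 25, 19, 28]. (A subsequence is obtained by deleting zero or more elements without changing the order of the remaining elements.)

Let dp[i] be the longest non-decreasing subsequence ending at position i. Then dp = [1, 1, 2, 2, 3, 3, 4, 3, 2, 3, 4, 2, 4, 5, 5, 6].
The maximum is 6; one witness is 3, 9, 11, 16, 25, 28 at positions 2,9,10,13,14,16.

6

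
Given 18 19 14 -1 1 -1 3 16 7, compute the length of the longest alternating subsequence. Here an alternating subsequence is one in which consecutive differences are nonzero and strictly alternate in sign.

7

A longest alternating subsequence is 18, 19, -1, 1, -1, 16, 7 (positions 1,2,4,5,6,8,9); its 6 consecutive differences strictly alternate in sign, and length 7 is optimal.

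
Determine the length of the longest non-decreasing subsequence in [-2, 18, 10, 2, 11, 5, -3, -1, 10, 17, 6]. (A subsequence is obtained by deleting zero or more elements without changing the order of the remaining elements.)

5

One longest non-decreasing subsequence is -2, 2, 5, 10, 17 (positions 1,4,6,9,10), of length 5; no longer one exists.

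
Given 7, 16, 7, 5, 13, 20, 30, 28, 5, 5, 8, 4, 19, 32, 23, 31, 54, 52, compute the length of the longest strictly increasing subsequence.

6

Let dp[i] be the longest increasing subsequence ending at position i. Then dp = [1, 2, 1, 1, 2, 3, 4, 4, 1, 1, 2, 1, 3, 5, 4, 5, 6, 6].
The maximum is 6; one witness is 7, 16, 20, 30, 32, 54 at positions 1,2,6,7,14,17.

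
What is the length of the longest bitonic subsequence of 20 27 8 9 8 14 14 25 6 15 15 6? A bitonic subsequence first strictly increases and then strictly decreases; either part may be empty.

6

Let inc[i] be the LIS ending at i and dec[i] the longest strictly decreasing subsequence starting at i. inc = [1, 2, 1, 2, 1, 3, 3, 4, 1, 4, 4, 1], dec = [4, 4, 2, 3, 2, 2, 2, 3, 1, 2, 2, 1].
max_i inc[i]+dec[i]−1 = 6, with one witness 8, 9, 14, 25, 15, 6.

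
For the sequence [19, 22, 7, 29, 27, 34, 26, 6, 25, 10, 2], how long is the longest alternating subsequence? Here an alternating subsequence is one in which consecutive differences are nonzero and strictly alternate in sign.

9

Track the best alternating length ending on an up-step vs a down-step at each position: up/down = 1/1, 2/1, 1/3, 4/1, 4/5, 6/1, 4/7, 1/7, 8/7, 8/9, 1/9.
The maximum over both is 9; one such subsequence is 19, 22, 7, 29, 27, 34, 6, 25, 10.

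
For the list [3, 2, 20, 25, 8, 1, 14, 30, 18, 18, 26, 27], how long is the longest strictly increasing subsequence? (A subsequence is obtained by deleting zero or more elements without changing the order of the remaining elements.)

6

Let dp[i] be the longest increasing subsequence ending at position i. Then dp = [1, 1, 2, 3, 2, 1, 3, 4, 4, 4, 5, 6].
The maximum is 6; one witness is 3, 8, 14, 18, 26, 27 at positions 1,5,7,9,11,12.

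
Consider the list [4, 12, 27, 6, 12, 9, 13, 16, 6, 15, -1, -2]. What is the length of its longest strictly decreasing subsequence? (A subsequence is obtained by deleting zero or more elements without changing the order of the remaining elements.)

Let dp[i] be the longest decreasing subsequence ending at position i. Then dp = [1, 1, 1, 2, 2, 3, 2, 2, 4, 3, 5, 6].
The maximum is 6; one witness is 27, 12, 9, 6, -1, -2 at positions 3,5,6,9,11,12.

6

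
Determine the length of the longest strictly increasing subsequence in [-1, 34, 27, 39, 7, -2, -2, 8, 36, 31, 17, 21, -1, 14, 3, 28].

6

One longest increasing subsequence is -1, 7, 8, 17, 21, 28 (positions 1,5,8,11,12,16), of length 6; no longer one exists.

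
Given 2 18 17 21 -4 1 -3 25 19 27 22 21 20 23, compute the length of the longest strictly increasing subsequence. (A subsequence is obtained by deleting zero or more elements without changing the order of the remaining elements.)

One longest increasing subsequence is 2, 18, 21, 25, 27 (positions 1,2,4,8,10), of length 5; no longer one exists.

5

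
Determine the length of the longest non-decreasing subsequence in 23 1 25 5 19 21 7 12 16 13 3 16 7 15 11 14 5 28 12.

Scanning left to right, the best length ending at each element is: 23→1, 1→1, 25→2, 5→2, 19→3, 21→4, 7→3, 12→4, 16→5, 13→5, 3→2, 16→6, 7→4, 15→6, 11→5, 14→6, 5→3, 28→7, 12→6.
So the longest non-decreasing subsequence has length 7, e.g. 1, 5, 7, 12, 16, 16, 28.

7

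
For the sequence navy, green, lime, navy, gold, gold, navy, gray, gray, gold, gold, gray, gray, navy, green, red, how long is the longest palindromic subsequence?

10

Using dp[i][j] = 2 + dp[i+1][j−1] if the ends match, else max(dp[i+1][j], dp[i][j−1]):
dp[1][16] = 10. A witness is green navy gray gray gold gold gray gray navy green at positions 2,4,8,9,10,11,12,13,14,15.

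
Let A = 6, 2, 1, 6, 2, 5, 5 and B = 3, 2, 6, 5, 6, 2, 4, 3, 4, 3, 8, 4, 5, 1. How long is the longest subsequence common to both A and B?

4

Backtracking the LCS table gives one alignment: 6 (A1,B3) → 6 (A4,B5) → 2 (A5,B6) → 5 (A6,B13).
So the longest common subsequence has length 4.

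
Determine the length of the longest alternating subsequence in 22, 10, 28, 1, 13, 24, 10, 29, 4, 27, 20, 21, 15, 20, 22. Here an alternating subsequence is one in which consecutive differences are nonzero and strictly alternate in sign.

13

Track the best alternating length ending on an up-step vs a down-step at each position: up/down = 1/1, 1/2, 3/1, 1/4, 5/4, 5/4, 5/6, 7/1, 5/8, 9/8, 9/10, 11/10, 9/12, 13/12, 13/10.
The maximum over both is 13; one such subsequence is 22, 10, 28, 1, 13, 10, 29, 4, 27, 20, 21, 15, 20.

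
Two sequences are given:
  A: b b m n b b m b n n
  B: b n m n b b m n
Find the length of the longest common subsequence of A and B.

7

A longest common subsequence is bmnbbmn (length 7); the LCS DP confirms no longer common subsequence exists.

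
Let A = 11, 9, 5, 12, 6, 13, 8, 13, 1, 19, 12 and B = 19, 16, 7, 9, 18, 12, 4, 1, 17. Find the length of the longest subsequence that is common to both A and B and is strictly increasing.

2

For each value that appears in both, track the longest common increasing run ending there.
The best achievable length is 2; one witness is 9, 12 (A-positions 2,4, B-positions 4,6).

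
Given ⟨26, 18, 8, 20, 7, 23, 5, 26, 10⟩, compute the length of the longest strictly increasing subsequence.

Scanning left to right, the best length ending at each element is: 26→1, 18→1, 8→1, 20→2, 7→1, 23→3, 5→1, 26→4, 10→2.
So the longest increasing subsequence has length 4, e.g. 18, 20, 23, 26.

4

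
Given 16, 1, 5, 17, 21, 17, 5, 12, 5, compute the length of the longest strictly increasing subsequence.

4

Scanning left to right, the best length ending at each element is: 16→1, 1→1, 5→2, 17→3, 21→4, 17→3, 5→2, 12→3, 5→2.
So the longest increasing subsequence has length 4, e.g. 1, 5, 17, 21.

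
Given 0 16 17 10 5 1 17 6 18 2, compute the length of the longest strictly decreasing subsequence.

Let dp[i] be the longest decreasing subsequence ending at position i. Then dp = [1, 1, 1, 2, 3, 4, 1, 3, 1, 4].
The maximum is 4; one witness is 16, 10, 5, 1 at positions 2,4,5,6.

4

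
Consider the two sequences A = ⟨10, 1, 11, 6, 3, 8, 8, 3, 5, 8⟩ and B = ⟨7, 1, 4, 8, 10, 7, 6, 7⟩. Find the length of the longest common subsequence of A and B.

2

Backtracking the LCS table gives one alignment: 10 (A1,B5) → 6 (A4,B7).
So the longest common subsequence has length 2.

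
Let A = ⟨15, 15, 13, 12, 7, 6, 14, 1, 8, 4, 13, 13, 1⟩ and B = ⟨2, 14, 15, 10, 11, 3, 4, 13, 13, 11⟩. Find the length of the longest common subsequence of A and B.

4

A longest common subsequence is 15, 4, 13, 13 (length 4); the LCS DP confirms no longer common subsequence exists.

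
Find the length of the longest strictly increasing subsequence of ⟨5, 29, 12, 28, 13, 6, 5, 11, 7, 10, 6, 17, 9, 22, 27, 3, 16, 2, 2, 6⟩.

Scanning left to right, the best length ending at each element is: 5→1, 29→2, 12→2, 28→3, 13→3, 6→2, 5→1, 11→3, 7→3, 10→4, 6→2, 17→5, 9→4, 22→6, 27→7, 3→1, 16→5, 2→1, 2→1, 6→2.
So the longest increasing subsequence has length 7, e.g. 5, 6, 7, 10, 17, 22, 27.

7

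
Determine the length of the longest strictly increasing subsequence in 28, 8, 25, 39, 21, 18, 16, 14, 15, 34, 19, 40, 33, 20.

Let dp[i] be the longest increasing subsequence ending at position i. Then dp = [1, 1, 2, 3, 2, 2, 2, 2, 3, 4, 4, 5, 5, 5].
The maximum is 5; one witness is 8, 14, 15, 34, 40 at positions 2,8,9,10,12.

5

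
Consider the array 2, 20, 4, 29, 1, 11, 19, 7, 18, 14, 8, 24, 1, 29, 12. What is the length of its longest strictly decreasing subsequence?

6

Let dp[i] be the longest decreasing subsequence ending at position i. Then dp = [1, 1, 2, 1, 3, 2, 2, 3, 3, 4, 5, 2, 6, 1, 5].
The maximum is 6; one witness is 20, 19, 18, 14, 8, 1 at positions 2,7,9,10,11,13.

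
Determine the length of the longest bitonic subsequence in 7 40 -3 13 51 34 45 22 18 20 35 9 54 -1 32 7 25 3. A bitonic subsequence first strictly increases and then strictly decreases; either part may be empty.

Let inc[i] be the LIS ending at i and dec[i] the longest strictly decreasing subsequence starting at i. inc = [1, 2, 1, 2, 3, 3, 4, 3, 3, 4, 5, 2, 6, 2, 5, 3, 5, 3], dec = [2, 7, 1, 4, 7, 6, 6, 5, 4, 4, 4, 3, 4, 1, 3, 2, 2, 1].
max_i inc[i]+dec[i]−1 = 9, with one witness 7, 40, 51, 45, 22, 20, 9, 7, 3.

9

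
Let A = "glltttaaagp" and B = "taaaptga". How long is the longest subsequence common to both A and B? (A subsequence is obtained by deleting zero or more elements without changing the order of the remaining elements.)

5

A longest common subsequence is taaag (length 5); the LCS DP confirms no longer common subsequence exists.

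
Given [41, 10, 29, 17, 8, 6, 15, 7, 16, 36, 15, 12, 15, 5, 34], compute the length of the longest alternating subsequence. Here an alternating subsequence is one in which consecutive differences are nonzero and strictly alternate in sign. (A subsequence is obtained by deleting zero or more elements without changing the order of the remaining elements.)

11

A longest alternating subsequence is 41, 10, 29, 8, 15, 7, 16, 12, 15, 5, 34 (positions 1,2,3,5,7,8,9,12,13,14,15); its 10 consecutive differences strictly alternate in sign, and length 11 is optimal.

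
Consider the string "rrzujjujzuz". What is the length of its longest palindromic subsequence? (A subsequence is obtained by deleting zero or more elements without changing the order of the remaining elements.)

One longest palindromic subsequence is zujujuz (positions 3,4,6,7,8,10,11); it reads the same forward and backward, and the interval DP gives dp[1][11] = 7.

7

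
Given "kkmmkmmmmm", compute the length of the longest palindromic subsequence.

7

One longest palindromic subsequence is mmmmmmm (positions 3,4,6,7,8,9,10); it reads the same forward and backward, and the interval DP gives dp[1][10] = 7.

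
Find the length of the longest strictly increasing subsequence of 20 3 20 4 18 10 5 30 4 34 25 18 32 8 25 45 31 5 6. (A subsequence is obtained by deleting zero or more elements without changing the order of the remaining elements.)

6

One longest increasing subsequence is 3, 4, 18, 30, 34, 45 (positions 2,4,5,8,10,16), of length 6; no longer one exists.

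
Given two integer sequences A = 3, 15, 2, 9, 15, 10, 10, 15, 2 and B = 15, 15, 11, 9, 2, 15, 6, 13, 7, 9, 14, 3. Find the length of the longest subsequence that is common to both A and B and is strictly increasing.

2

For each value that appears in both, track the longest common increasing run ending there.
The best achievable length is 2; one witness is 9, 15 (A-positions 4,5, B-positions 4,6).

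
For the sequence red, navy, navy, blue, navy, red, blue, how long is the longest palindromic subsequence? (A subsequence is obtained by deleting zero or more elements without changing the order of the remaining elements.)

5

Using dp[i][j] = 2 + dp[i+1][j−1] if the ends match, else max(dp[i+1][j], dp[i][j−1]):
dp[1][7] = 5. A witness is red navy blue navy red at positions 1,2,4,5,6.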